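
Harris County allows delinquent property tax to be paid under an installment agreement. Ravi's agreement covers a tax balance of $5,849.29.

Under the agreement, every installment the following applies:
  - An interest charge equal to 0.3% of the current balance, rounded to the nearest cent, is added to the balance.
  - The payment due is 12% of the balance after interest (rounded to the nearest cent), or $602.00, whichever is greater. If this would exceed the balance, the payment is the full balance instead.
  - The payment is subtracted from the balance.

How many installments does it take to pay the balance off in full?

Installment 1: opening $5,849.29; interest $17.55 → $5,866.84; payment $704.02; balance $5,162.82
Installment 2: opening $5,162.82; interest $15.49 → $5,178.31; payment $621.40; balance $4,556.91
Installment 3: opening $4,556.91; interest $13.67 → $4,570.58; payment $602.00; balance $3,968.58
Installment 4: opening $3,968.58; interest $11.91 → $3,980.49; payment $602.00; balance $3,378.49
Installment 5: opening $3,378.49; interest $10.14 → $3,388.63; payment $602.00; balance $2,786.63
Installment 6: opening $2,786.63; interest $8.36 → $2,794.99; payment $602.00; balance $2,192.99
Installment 7: opening $2,192.99; interest $6.58 → $2,199.57; payment $602.00; balance $1,597.57
Installment 8: opening $1,597.57; interest $4.79 → $1,602.36; payment $602.00; balance $1,000.36
Installment 9: opening $1,000.36; interest $3.00 → $1,003.36; payment $602.00; balance $401.36
Installment 10: opening $401.36; interest $1.20 → $402.56; payment $402.56; balance $0.00
Balance reaches $0.00 in installment 10.

10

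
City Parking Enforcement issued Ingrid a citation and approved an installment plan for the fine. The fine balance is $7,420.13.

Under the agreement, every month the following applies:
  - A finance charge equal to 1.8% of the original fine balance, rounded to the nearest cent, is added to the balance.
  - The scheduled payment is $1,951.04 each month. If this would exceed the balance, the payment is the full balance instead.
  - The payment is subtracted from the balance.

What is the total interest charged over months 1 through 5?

$667.80

Month 1: opening $7,420.13; interest $133.56 → $7,553.69; payment $1,951.04; balance $5,602.65
Month 2: opening $5,602.65; interest $133.56 → $5,736.21; payment $1,951.04; balance $3,785.17
Month 3: opening $3,785.17; interest $133.56 → $3,918.73; payment $1,951.04; balance $1,967.69
Month 4: opening $1,967.69; interest $133.56 → $2,101.25; payment $1,951.04; balance $150.21
Month 5: opening $150.21; interest $133.56 → $283.77; payment $283.77; balance $0.00
Total interest: $133.56 + $133.56 + $133.56 + $133.56 + $133.56 = $667.80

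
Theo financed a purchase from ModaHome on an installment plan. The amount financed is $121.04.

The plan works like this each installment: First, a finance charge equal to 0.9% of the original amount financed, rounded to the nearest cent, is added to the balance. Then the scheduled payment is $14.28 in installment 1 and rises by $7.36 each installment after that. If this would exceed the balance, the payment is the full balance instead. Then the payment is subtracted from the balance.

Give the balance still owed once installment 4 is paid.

Installment 1: $121.04 +$1.09 interest = $122.13; pay $14.28 → $107.85
Installment 2: $107.85 +$1.09 interest = $108.94; pay $21.64 → $87.30
Installment 3: $87.30 +$1.09 interest = $88.39; pay $29.00 → $59.39
Installment 4: $59.39 +$1.09 interest = $60.48; pay $36.36 → $24.12

$24.12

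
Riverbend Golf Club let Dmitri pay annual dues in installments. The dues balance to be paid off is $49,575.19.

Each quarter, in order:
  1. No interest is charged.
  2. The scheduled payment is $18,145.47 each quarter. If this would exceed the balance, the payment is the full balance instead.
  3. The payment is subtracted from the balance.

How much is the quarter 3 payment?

$13,284.25

Quarter 1: opening $49,575.19; payment $18,145.47; balance $31,429.72
Quarter 2: opening $31,429.72; payment $18,145.47; balance $13,284.25
Quarter 3: opening $13,284.25; payment $13,284.25; balance $0.00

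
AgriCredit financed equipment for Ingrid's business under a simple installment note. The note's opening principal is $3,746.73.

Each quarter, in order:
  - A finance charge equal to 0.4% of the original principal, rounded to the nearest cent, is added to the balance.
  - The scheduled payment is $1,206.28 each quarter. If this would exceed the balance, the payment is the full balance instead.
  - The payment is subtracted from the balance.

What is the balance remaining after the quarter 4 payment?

$0.00

# | Opening | Interest | Payment | End bal
1 | $3,746.73 | $14.99 | $1,206.28 | $2,555.44
2 | $2,555.44 | $14.99 | $1,206.28 | $1,364.15
3 | $1,364.15 | $14.99 | $1,206.28 | $172.86
4 | $172.86 | $14.99 | $187.85 | $0.00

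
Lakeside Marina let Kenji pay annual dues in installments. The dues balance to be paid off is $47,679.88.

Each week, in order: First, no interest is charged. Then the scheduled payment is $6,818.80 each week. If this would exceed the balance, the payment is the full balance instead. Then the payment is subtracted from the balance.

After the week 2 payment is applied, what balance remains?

Week 1: opening $47,679.88; payment $6,818.80; balance $40,861.08
Week 2: opening $40,861.08; payment $6,818.80; balance $34,042.28

$34,042.28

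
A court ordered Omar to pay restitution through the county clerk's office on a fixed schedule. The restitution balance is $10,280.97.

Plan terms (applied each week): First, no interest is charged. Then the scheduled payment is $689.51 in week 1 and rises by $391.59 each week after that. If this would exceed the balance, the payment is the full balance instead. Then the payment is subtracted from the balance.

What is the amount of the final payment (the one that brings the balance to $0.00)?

$270.06

# | Opening | Payment | End bal
1 | $10,280.97 | $689.51 | $9,591.46
2 | $9,591.46 | $1,081.10 | $8,510.36
3 | $8,510.36 | $1,472.69 | $7,037.67
4 | $7,037.67 | $1,864.28 | $5,173.39
5 | $5,173.39 | $2,255.87 | $2,917.52
6 | $2,917.52 | $2,647.46 | $270.06
7 | $270.06 | $270.06 | $0.00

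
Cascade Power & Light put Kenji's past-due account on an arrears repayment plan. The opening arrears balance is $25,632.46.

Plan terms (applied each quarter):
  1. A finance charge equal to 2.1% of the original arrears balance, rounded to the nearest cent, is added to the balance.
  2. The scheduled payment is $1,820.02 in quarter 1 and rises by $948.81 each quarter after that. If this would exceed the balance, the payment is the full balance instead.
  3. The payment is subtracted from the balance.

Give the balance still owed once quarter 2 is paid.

Quarter 1: opening $25,632.46; interest $538.28 → $26,170.74; payment $1,820.02; balance $24,350.72
Quarter 2: opening $24,350.72; interest $538.28 → $24,889.00; payment $2,768.83; balance $22,120.17

$22,120.17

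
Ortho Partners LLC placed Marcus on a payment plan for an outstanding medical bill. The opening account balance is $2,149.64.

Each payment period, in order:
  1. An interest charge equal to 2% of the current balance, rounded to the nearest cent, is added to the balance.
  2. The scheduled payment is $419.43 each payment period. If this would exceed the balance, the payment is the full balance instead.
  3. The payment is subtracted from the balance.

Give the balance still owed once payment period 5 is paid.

Payment period 1: $2,149.64 +$42.99 interest = $2,192.63; pay $419.43 → $1,773.20
Payment period 2: $1,773.20 +$35.46 interest = $1,808.66; pay $419.43 → $1,389.23
Payment period 3: $1,389.23 +$27.78 interest = $1,417.01; pay $419.43 → $997.58
Payment period 4: $997.58 +$19.95 interest = $1,017.53; pay $419.43 → $598.10
Payment period 5: $598.10 +$11.96 interest = $610.06; pay $419.43 → $190.63

$190.63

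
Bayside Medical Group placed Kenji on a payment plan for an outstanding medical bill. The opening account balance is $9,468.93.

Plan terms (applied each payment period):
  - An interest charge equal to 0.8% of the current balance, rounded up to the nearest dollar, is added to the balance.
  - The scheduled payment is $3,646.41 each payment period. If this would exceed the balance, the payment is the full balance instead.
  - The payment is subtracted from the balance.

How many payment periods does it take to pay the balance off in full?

3

Payment period 1: $9,468.93 +$76.00 interest = $9,544.93; pay $3,646.41 → $5,898.52
Payment period 2: $5,898.52 +$48.00 interest = $5,946.52; pay $3,646.41 → $2,300.11
Payment period 3: $2,300.11 +$19.00 interest = $2,319.11; pay $2,319.11 → $0.00
Balance reaches $0.00 in payment period 3.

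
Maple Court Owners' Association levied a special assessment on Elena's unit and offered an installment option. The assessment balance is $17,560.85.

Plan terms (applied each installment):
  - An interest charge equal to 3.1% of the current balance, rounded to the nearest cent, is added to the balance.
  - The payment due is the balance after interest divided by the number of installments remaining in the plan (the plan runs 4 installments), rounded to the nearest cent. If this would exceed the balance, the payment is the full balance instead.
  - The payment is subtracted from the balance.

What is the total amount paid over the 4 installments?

$18,964.67

Installment 1: opening $17,560.85; interest $544.39 → $18,105.24; payment $4,526.31; balance $13,578.93
Installment 2: opening $13,578.93; interest $420.95 → $13,999.88; payment $4,666.63; balance $9,333.25
Installment 3: opening $9,333.25; interest $289.33 → $9,622.58; payment $4,811.29; balance $4,811.29
Installment 4: opening $4,811.29; interest $149.15 → $4,960.44; payment $4,960.44; balance $0.00
Total paid: $18,964.67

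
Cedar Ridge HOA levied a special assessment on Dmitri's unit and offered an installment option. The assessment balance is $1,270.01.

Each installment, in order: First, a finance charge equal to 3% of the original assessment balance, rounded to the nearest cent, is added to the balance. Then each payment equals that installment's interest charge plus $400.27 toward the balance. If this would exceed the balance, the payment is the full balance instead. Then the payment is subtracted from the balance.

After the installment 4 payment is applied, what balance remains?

Installment 1: $1,270.01 +$38.10 interest = $1,308.11; pay $438.37 → $869.74
Installment 2: $869.74 +$38.10 interest = $907.84; pay $438.37 → $469.47
Installment 3: $469.47 +$38.10 interest = $507.57; pay $438.37 → $69.20
Installment 4: $69.20 +$38.10 interest = $107.30; pay $107.30 → $0.00

$0.00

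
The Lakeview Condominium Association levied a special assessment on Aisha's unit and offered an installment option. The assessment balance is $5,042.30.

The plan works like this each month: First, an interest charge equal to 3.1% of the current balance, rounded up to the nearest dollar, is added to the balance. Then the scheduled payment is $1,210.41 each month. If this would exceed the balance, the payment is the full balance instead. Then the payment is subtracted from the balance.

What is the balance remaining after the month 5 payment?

Month 1: opening $5,042.30; interest $157.00 → $5,199.30; payment $1,210.41; balance $3,988.89
Month 2: opening $3,988.89; interest $124.00 → $4,112.89; payment $1,210.41; balance $2,902.48
Month 3: opening $2,902.48; interest $90.00 → $2,992.48; payment $1,210.41; balance $1,782.07
Month 4: opening $1,782.07; interest $56.00 → $1,838.07; payment $1,210.41; balance $627.66
Month 5: opening $627.66; interest $20.00 → $647.66; payment $647.66; balance $0.00

$0.00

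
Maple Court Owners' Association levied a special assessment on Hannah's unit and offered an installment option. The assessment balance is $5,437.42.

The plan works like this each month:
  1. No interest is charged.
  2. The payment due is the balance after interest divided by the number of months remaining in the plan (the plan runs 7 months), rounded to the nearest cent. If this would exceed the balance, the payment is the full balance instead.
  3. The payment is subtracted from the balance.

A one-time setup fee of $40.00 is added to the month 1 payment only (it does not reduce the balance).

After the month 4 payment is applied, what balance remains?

# | Opening | Payment | Fee | End bal
1 | $5,437.42 | $776.77 | $40.00 | $4,660.65
2 | $4,660.65 | $776.78 | — | $3,883.87
3 | $3,883.87 | $776.77 | — | $3,107.10
4 | $3,107.10 | $776.78 | — | $2,330.32

$2,330.32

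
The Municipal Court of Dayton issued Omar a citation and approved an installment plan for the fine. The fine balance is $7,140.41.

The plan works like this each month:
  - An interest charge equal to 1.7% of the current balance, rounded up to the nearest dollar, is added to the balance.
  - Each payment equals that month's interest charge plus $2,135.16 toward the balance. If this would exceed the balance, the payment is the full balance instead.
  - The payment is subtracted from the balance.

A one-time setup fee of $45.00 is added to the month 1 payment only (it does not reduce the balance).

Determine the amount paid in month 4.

$747.93

Month 1: opening $7,140.41; interest $122.00 → $7,262.41; payment $2,257.16 (+ $45.00 fee); balance $5,005.25
Month 2: opening $5,005.25; interest $86.00 → $5,091.25; payment $2,221.16; balance $2,870.09
Month 3: opening $2,870.09; interest $49.00 → $2,919.09; payment $2,184.16; balance $734.93
Month 4: opening $734.93; interest $13.00 → $747.93; payment $747.93; balance $0.00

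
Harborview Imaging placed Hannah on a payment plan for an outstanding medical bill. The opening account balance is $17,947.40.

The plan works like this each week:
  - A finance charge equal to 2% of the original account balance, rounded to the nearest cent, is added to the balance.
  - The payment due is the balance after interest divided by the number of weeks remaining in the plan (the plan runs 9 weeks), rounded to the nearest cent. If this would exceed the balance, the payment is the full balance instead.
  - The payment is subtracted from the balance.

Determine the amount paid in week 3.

$2,130.19

Week 1: $17,947.40 +$358.95 interest = $18,306.35; pay $2,034.04 → $16,272.31
Week 2: $16,272.31 +$358.95 interest = $16,631.26; pay $2,078.91 → $14,552.35
Week 3: $14,552.35 +$358.95 interest = $14,911.30; pay $2,130.19 → $12,781.11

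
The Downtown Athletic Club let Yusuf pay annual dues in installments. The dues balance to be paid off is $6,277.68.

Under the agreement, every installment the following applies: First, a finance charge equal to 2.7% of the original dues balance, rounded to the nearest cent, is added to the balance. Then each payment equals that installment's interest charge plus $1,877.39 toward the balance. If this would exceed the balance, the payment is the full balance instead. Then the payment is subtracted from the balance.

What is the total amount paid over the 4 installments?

$6,955.68

Installment 1: $6,277.68 +$169.50 interest = $6,447.18; pay $2,046.89 → $4,400.29
Installment 2: $4,400.29 +$169.50 interest = $4,569.79; pay $2,046.89 → $2,522.90
Installment 3: $2,522.90 +$169.50 interest = $2,692.40; pay $2,046.89 → $645.51
Installment 4: $645.51 +$169.50 interest = $815.01; pay $815.01 → $0.00
Total paid: $6,955.68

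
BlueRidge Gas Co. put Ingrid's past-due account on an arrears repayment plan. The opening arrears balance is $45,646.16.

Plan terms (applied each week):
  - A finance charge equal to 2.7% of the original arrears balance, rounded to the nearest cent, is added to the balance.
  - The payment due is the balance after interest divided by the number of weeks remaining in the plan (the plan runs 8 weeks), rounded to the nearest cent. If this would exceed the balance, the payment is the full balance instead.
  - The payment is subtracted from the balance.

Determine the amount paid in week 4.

$6,487.79

Week 1: opening $45,646.16; interest $1,232.45 → $46,878.61; payment $5,859.83; balance $41,018.78
Week 2: opening $41,018.78; interest $1,232.45 → $42,251.23; payment $6,035.89; balance $36,215.34
Week 3: opening $36,215.34; interest $1,232.45 → $37,447.79; payment $6,241.30; balance $31,206.49
Week 4: opening $31,206.49; interest $1,232.45 → $32,438.94; payment $6,487.79; balance $25,951.15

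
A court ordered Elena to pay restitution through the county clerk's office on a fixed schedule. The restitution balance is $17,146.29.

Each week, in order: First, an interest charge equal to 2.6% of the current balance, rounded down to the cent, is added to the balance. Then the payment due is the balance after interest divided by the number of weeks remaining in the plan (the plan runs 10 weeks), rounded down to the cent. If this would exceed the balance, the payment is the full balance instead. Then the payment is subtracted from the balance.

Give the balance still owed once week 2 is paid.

Week 1: opening $17,146.29; interest $445.80 → $17,592.09; payment $1,759.20; balance $15,832.89
Week 2: opening $15,832.89; interest $411.65 → $16,244.54; payment $1,804.94; balance $14,439.60

$14,439.60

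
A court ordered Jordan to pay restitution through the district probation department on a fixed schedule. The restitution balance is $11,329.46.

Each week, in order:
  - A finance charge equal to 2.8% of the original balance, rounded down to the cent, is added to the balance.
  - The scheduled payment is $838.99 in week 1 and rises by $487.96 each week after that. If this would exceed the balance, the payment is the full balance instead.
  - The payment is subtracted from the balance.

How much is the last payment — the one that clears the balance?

$1,196.66

# | Opening | Interest | Payment | End bal
1 | $11,329.46 | $317.22 | $838.99 | $10,807.69
2 | $10,807.69 | $317.22 | $1,326.95 | $9,797.96
3 | $9,797.96 | $317.22 | $1,814.91 | $8,300.27
4 | $8,300.27 | $317.22 | $2,302.87 | $6,314.62
5 | $6,314.62 | $317.22 | $2,790.83 | $3,841.01
6 | $3,841.01 | $317.22 | $3,278.79 | $879.44
7 | $879.44 | $317.22 | $1,196.66 | $0.00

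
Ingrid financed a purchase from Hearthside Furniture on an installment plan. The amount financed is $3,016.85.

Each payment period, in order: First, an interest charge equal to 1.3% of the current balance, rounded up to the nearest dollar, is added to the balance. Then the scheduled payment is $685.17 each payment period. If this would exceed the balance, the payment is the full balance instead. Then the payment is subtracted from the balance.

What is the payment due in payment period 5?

# | Opening | Interest | Payment | End bal
1 | $3,016.85 | $40.00 | $685.17 | $2,371.68
2 | $2,371.68 | $31.00 | $685.17 | $1,717.51
3 | $1,717.51 | $23.00 | $685.17 | $1,055.34
4 | $1,055.34 | $14.00 | $685.17 | $384.17
5 | $384.17 | $5.00 | $389.17 | $0.00

$389.17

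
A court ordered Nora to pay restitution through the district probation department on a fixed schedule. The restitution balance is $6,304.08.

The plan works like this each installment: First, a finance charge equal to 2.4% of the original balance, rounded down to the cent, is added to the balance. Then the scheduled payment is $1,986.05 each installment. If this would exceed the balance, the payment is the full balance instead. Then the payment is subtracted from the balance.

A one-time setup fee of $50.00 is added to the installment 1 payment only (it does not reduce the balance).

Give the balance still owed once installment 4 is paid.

$0.00

Installment 1: opening $6,304.08; interest $151.29 → $6,455.37; payment $1,986.05 (+ $50.00 fee); balance $4,469.32
Installment 2: opening $4,469.32; interest $151.29 → $4,620.61; payment $1,986.05; balance $2,634.56
Installment 3: opening $2,634.56; interest $151.29 → $2,785.85; payment $1,986.05; balance $799.80
Installment 4: opening $799.80; interest $151.29 → $951.09; payment $951.09; balance $0.00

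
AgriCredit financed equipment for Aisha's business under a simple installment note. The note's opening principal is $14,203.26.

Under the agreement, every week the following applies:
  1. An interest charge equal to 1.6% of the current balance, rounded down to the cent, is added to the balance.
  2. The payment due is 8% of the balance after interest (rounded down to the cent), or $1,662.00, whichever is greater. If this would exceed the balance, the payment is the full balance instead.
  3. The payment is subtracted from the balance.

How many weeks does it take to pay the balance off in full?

Week 1: $14,203.26 +$227.25 interest = $14,430.51; pay $1,662.00 → $12,768.51
Week 2: $12,768.51 +$204.29 interest = $12,972.80; pay $1,662.00 → $11,310.80
Week 3: $11,310.80 +$180.97 interest = $11,491.77; pay $1,662.00 → $9,829.77
Week 4: $9,829.77 +$157.27 interest = $9,987.04; pay $1,662.00 → $8,325.04
Week 5: $8,325.04 +$133.20 interest = $8,458.24; pay $1,662.00 → $6,796.24
Week 6: $6,796.24 +$108.73 interest = $6,904.97; pay $1,662.00 → $5,242.97
Week 7: $5,242.97 +$83.88 interest = $5,326.85; pay $1,662.00 → $3,664.85
Week 8: $3,664.85 +$58.63 interest = $3,723.48; pay $1,662.00 → $2,061.48
Week 9: $2,061.48 +$32.98 interest = $2,094.46; pay $1,662.00 → $432.46
Week 10: $432.46 +$6.91 interest = $439.37; pay $439.37 → $0.00
Balance reaches $0.00 in week 10.

10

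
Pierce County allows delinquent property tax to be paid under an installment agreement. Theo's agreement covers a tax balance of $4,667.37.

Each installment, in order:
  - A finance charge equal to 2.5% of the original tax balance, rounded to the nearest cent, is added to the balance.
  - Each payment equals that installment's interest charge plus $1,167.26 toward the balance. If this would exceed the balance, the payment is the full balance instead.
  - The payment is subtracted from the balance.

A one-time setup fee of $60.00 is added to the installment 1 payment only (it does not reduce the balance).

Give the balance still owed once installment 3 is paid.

$1,165.59

Installment 1: $4,667.37 +$116.68 interest = $4,784.05; pay $1,283.94 (+ $60.00 fee) → $3,500.11
Installment 2: $3,500.11 +$116.68 interest = $3,616.79; pay $1,283.94 → $2,332.85
Installment 3: $2,332.85 +$116.68 interest = $2,449.53; pay $1,283.94 → $1,165.59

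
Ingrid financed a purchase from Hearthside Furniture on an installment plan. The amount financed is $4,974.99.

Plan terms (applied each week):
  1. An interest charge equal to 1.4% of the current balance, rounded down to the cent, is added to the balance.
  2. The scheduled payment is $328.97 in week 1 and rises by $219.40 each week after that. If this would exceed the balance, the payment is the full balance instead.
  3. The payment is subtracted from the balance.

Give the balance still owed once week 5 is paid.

$1,416.60

Week 1: $4,974.99 +$69.64 interest = $5,044.63; pay $328.97 → $4,715.66
Week 2: $4,715.66 +$66.01 interest = $4,781.67; pay $548.37 → $4,233.30
Week 3: $4,233.30 +$59.26 interest = $4,292.56; pay $767.77 → $3,524.79
Week 4: $3,524.79 +$49.34 interest = $3,574.13; pay $987.17 → $2,586.96
Week 5: $2,586.96 +$36.21 interest = $2,623.17; pay $1,206.57 → $1,416.60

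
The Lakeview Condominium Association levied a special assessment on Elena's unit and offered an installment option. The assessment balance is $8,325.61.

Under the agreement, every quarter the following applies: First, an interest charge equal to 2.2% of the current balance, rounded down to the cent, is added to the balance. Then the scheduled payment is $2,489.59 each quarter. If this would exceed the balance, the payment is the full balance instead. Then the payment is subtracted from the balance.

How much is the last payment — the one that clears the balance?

$1,280.54

Quarter 1: opening $8,325.61; interest $183.16 → $8,508.77; payment $2,489.59; balance $6,019.18
Quarter 2: opening $6,019.18; interest $132.42 → $6,151.60; payment $2,489.59; balance $3,662.01
Quarter 3: opening $3,662.01; interest $80.56 → $3,742.57; payment $2,489.59; balance $1,252.98
Quarter 4: opening $1,252.98; interest $27.56 → $1,280.54; payment $1,280.54; balance $0.00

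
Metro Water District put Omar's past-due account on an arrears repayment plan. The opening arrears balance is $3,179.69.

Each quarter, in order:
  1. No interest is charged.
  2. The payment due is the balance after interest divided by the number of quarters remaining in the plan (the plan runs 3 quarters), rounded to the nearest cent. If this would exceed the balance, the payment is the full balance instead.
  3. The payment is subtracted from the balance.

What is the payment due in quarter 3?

$1,059.89

Quarter 1: opening $3,179.69; payment $1,059.90; balance $2,119.79
Quarter 2: opening $2,119.79; payment $1,059.90; balance $1,059.89
Quarter 3: opening $1,059.89; payment $1,059.89; balance $0.00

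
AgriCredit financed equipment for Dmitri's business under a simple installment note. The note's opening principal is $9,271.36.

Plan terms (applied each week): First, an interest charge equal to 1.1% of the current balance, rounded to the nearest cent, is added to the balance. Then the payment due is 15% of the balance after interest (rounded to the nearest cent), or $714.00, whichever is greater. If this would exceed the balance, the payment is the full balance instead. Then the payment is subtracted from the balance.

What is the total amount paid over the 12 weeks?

Week 1: $9,271.36 +$101.98 interest = $9,373.34; pay $1,406.00 → $7,967.34
Week 2: $7,967.34 +$87.64 interest = $8,054.98; pay $1,208.25 → $6,846.73
Week 3: $6,846.73 +$75.31 interest = $6,922.04; pay $1,038.31 → $5,883.73
Week 4: $5,883.73 +$64.72 interest = $5,948.45; pay $892.27 → $5,056.18
Week 5: $5,056.18 +$55.62 interest = $5,111.80; pay $766.77 → $4,345.03
Week 6: $4,345.03 +$47.80 interest = $4,392.83; pay $714.00 → $3,678.83
Week 7: $3,678.83 +$40.47 interest = $3,719.30; pay $714.00 → $3,005.30
Week 8: $3,005.30 +$33.06 interest = $3,038.36; pay $714.00 → $2,324.36
Week 9: $2,324.36 +$25.57 interest = $2,349.93; pay $714.00 → $1,635.93
Week 10: $1,635.93 +$18.00 interest = $1,653.93; pay $714.00 → $939.93
Week 11: $939.93 +$10.34 interest = $950.27; pay $714.00 → $236.27
Week 12: $236.27 +$2.60 interest = $238.87; pay $238.87 → $0.00
Total paid: $9,834.47

$9,834.47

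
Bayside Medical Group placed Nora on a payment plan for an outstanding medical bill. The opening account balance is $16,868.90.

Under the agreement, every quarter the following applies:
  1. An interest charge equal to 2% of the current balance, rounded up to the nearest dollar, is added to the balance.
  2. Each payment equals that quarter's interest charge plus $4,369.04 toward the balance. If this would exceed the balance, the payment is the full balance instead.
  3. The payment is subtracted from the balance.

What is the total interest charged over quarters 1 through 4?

$827.00

Quarter 1: $16,868.90 +$338.00 interest = $17,206.90; pay $4,707.04 → $12,499.86
Quarter 2: $12,499.86 +$250.00 interest = $12,749.86; pay $4,619.04 → $8,130.82
Quarter 3: $8,130.82 +$163.00 interest = $8,293.82; pay $4,532.04 → $3,761.78
Quarter 4: $3,761.78 +$76.00 interest = $3,837.78; pay $3,837.78 → $0.00
Total interest: $338.00 + $250.00 + $163.00 + $76.00 = $827.00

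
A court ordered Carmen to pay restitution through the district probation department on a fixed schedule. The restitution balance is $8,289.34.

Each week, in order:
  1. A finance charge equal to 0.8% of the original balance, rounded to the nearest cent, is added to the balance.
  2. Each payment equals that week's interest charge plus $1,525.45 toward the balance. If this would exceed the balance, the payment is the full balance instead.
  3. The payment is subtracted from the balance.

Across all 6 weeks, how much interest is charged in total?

# | Opening | Interest | Payment | End bal
1 | $8,289.34 | $66.31 | $1,591.76 | $6,763.89
2 | $6,763.89 | $66.31 | $1,591.76 | $5,238.44
3 | $5,238.44 | $66.31 | $1,591.76 | $3,712.99
4 | $3,712.99 | $66.31 | $1,591.76 | $2,187.54
5 | $2,187.54 | $66.31 | $1,591.76 | $662.09
6 | $662.09 | $66.31 | $728.40 | $0.00
Total interest: $66.31 + $66.31 + $66.31 + $66.31 + $66.31 + $66.31 = $397.86

$397.86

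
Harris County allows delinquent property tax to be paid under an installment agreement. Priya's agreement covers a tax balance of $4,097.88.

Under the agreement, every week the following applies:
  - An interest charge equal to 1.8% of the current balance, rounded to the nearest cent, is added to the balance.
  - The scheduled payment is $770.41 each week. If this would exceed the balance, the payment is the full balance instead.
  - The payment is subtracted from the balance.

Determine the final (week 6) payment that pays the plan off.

# | Opening | Interest | Payment | End bal
1 | $4,097.88 | $73.76 | $770.41 | $3,401.23
2 | $3,401.23 | $61.22 | $770.41 | $2,692.04
3 | $2,692.04 | $48.46 | $770.41 | $1,970.09
4 | $1,970.09 | $35.46 | $770.41 | $1,235.14
5 | $1,235.14 | $22.23 | $770.41 | $486.96
6 | $486.96 | $8.77 | $495.73 | $0.00

$495.73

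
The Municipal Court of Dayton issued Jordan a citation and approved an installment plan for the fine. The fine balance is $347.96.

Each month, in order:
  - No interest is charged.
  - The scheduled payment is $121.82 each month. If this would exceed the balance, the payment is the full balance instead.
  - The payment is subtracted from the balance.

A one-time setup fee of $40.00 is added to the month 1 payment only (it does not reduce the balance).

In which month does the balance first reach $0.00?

3

# | Opening | Payment | Fee | End bal
1 | $347.96 | $121.82 | $40.00 | $226.14
2 | $226.14 | $121.82 | — | $104.32
3 | $104.32 | $104.32 | — | $0.00
Balance reaches $0.00 in month 3.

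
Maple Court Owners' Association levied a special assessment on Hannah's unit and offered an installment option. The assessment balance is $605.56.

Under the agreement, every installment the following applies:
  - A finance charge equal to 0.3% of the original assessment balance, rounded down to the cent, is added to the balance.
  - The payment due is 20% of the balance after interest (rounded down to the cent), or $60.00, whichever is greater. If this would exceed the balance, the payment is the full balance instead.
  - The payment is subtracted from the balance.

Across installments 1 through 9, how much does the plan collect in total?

$621.85

Installment 1: opening $605.56; interest $1.81 → $607.37; payment $121.47; balance $485.90
Installment 2: opening $485.90; interest $1.81 → $487.71; payment $97.54; balance $390.17
Installment 3: opening $390.17; interest $1.81 → $391.98; payment $78.39; balance $313.59
Installment 4: opening $313.59; interest $1.81 → $315.40; payment $63.08; balance $252.32
Installment 5: opening $252.32; interest $1.81 → $254.13; payment $60.00; balance $194.13
Installment 6: opening $194.13; interest $1.81 → $195.94; payment $60.00; balance $135.94
Installment 7: opening $135.94; interest $1.81 → $137.75; payment $60.00; balance $77.75
Installment 8: opening $77.75; interest $1.81 → $79.56; payment $60.00; balance $19.56
Installment 9: opening $19.56; interest $1.81 → $21.37; payment $21.37; balance $0.00
Total paid: $621.85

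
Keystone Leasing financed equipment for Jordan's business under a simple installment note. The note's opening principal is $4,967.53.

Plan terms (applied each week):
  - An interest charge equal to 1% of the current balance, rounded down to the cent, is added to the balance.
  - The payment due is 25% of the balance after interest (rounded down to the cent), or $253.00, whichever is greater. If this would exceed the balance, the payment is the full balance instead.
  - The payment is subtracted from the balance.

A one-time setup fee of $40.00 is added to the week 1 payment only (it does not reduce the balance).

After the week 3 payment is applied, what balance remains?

$2,159.17

Week 1: opening $4,967.53; interest $49.67 → $5,017.20; payment $1,254.30 (+ $40.00 fee); balance $3,762.90
Week 2: opening $3,762.90; interest $37.62 → $3,800.52; payment $950.13; balance $2,850.39
Week 3: opening $2,850.39; interest $28.50 → $2,878.89; payment $719.72; balance $2,159.17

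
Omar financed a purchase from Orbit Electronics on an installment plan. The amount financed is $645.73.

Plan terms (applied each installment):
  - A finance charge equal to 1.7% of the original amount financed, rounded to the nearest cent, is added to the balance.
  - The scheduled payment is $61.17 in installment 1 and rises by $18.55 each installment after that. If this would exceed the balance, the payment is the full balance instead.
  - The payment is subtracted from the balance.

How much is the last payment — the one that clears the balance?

Installment 1: opening $645.73; interest $10.98 → $656.71; payment $61.17; balance $595.54
Installment 2: opening $595.54; interest $10.98 → $606.52; payment $79.72; balance $526.80
Installment 3: opening $526.80; interest $10.98 → $537.78; payment $98.27; balance $439.51
Installment 4: opening $439.51; interest $10.98 → $450.49; payment $116.82; balance $333.67
Installment 5: opening $333.67; interest $10.98 → $344.65; payment $135.37; balance $209.28
Installment 6: opening $209.28; interest $10.98 → $220.26; payment $153.92; balance $66.34
Installment 7: opening $66.34; interest $10.98 → $77.32; payment $77.32; balance $0.00

$77.32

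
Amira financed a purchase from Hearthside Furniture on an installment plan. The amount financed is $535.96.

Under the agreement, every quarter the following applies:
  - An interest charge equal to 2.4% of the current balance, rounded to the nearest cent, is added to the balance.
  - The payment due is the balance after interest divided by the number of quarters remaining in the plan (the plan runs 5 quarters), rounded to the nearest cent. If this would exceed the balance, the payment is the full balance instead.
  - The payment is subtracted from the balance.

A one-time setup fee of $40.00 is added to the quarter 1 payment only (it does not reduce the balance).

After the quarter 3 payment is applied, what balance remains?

$230.19

Quarter 1: opening $535.96; interest $12.86 → $548.82; payment $109.76 (+ $40.00 fee); balance $439.06
Quarter 2: opening $439.06; interest $10.54 → $449.60; payment $112.40; balance $337.20
Quarter 3: opening $337.20; interest $8.09 → $345.29; payment $115.10; balance $230.19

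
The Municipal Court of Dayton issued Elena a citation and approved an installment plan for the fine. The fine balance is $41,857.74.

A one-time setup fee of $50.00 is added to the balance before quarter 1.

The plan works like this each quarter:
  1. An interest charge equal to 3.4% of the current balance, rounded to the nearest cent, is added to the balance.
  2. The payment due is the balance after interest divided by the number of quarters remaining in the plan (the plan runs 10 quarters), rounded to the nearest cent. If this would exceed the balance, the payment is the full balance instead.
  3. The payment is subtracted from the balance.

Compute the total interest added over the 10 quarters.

$8,693.13

Quarter 1: opening $41,907.74; interest $1,424.86 → $43,332.60; payment $4,333.26; balance $38,999.34
Quarter 2: opening $38,999.34; interest $1,325.98 → $40,325.32; payment $4,480.59; balance $35,844.73
Quarter 3: opening $35,844.73; interest $1,218.72 → $37,063.45; payment $4,632.93; balance $32,430.52
Quarter 4: opening $32,430.52; interest $1,102.64 → $33,533.16; payment $4,790.45; balance $28,742.71
Quarter 5: opening $28,742.71; interest $977.25 → $29,719.96; payment $4,953.33; balance $24,766.63
Quarter 6: opening $24,766.63; interest $842.07 → $25,608.70; payment $5,121.74; balance $20,486.96
Quarter 7: opening $20,486.96; interest $696.56 → $21,183.52; payment $5,295.88; balance $15,887.64
Quarter 8: opening $15,887.64; interest $540.18 → $16,427.82; payment $5,475.94; balance $10,951.88
Quarter 9: opening $10,951.88; interest $372.36 → $11,324.24; payment $5,662.12; balance $5,662.12
Quarter 10: opening $5,662.12; interest $192.51 → $5,854.63; payment $5,854.63; balance $0.00
Total interest: $1,424.86 + $1,325.98 + $1,218.72 + $1,102.64 + $977.25 + $842.07 + $696.56 + $540.18 + $372.36 + $192.51 = $8,693.13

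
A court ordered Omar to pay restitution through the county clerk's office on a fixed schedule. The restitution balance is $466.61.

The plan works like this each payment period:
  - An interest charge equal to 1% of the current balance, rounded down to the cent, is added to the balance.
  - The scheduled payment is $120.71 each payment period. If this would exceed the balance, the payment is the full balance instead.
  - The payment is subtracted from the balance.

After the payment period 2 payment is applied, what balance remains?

Payment period 1: opening $466.61; interest $4.66 → $471.27; payment $120.71; balance $350.56
Payment period 2: opening $350.56; interest $3.50 → $354.06; payment $120.71; balance $233.35

$233.35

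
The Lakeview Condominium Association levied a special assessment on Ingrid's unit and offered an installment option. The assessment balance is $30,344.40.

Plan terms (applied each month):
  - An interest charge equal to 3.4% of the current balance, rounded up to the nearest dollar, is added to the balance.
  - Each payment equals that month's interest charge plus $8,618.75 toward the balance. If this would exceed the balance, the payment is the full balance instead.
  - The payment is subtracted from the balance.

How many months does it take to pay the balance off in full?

4

# | Opening | Interest | Payment | End bal
1 | $30,344.40 | $1,032.00 | $9,650.75 | $21,725.65
2 | $21,725.65 | $739.00 | $9,357.75 | $13,106.90
3 | $13,106.90 | $446.00 | $9,064.75 | $4,488.15
4 | $4,488.15 | $153.00 | $4,641.15 | $0.00
Balance reaches $0.00 in month 4.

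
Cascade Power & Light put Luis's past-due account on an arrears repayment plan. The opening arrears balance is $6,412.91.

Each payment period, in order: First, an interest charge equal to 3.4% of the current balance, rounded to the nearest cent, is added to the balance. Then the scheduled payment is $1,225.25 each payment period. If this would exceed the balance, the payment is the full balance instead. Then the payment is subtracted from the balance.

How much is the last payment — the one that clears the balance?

$1,057.32

# | Opening | Interest | Payment | End bal
1 | $6,412.91 | $218.04 | $1,225.25 | $5,405.70
2 | $5,405.70 | $183.79 | $1,225.25 | $4,364.24
3 | $4,364.24 | $148.38 | $1,225.25 | $3,287.37
4 | $3,287.37 | $111.77 | $1,225.25 | $2,173.89
5 | $2,173.89 | $73.91 | $1,225.25 | $1,022.55
6 | $1,022.55 | $34.77 | $1,057.32 | $0.00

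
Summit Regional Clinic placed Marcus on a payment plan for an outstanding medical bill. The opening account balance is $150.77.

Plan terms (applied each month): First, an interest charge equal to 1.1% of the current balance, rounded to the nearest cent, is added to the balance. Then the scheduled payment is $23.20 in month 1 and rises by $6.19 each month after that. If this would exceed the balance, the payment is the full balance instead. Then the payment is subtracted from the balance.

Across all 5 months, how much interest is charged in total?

Month 1: opening $150.77; interest $1.66 → $152.43; payment $23.20; balance $129.23
Month 2: opening $129.23; interest $1.42 → $130.65; payment $29.39; balance $101.26
Month 3: opening $101.26; interest $1.11 → $102.37; payment $35.58; balance $66.79
Month 4: opening $66.79; interest $0.73 → $67.52; payment $41.77; balance $25.75
Month 5: opening $25.75; interest $0.28 → $26.03; payment $26.03; balance $0.00
Total interest: $1.66 + $1.42 + $1.11 + $0.73 + $0.28 = $5.20

$5.20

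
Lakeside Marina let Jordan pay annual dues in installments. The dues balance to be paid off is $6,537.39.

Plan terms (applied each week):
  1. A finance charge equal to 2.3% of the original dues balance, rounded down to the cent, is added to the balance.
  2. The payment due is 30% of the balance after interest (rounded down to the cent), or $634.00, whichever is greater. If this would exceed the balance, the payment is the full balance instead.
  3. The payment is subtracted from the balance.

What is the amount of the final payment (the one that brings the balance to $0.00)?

Week 1: opening $6,537.39; interest $150.35 → $6,687.74; payment $2,006.32; balance $4,681.42
Week 2: opening $4,681.42; interest $150.35 → $4,831.77; payment $1,449.53; balance $3,382.24
Week 3: opening $3,382.24; interest $150.35 → $3,532.59; payment $1,059.77; balance $2,472.82
Week 4: opening $2,472.82; interest $150.35 → $2,623.17; payment $786.95; balance $1,836.22
Week 5: opening $1,836.22; interest $150.35 → $1,986.57; payment $634.00; balance $1,352.57
Week 6: opening $1,352.57; interest $150.35 → $1,502.92; payment $634.00; balance $868.92
Week 7: opening $868.92; interest $150.35 → $1,019.27; payment $634.00; balance $385.27
Week 8: opening $385.27; interest $150.35 → $535.62; payment $535.62; balance $0.00

$535.62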